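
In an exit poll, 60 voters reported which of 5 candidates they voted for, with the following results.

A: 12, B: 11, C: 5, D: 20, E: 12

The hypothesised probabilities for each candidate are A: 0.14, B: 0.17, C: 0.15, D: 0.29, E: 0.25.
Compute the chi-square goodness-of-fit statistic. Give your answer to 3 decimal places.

Expected counts E_i = n·p_i: 60×0.14 = 8.4, 60×0.17 = 10.2, 60×0.15 = 9, 60×0.29 = 17.4, 60×0.25 = 15.
χ² = (12−8.4)²/8.4 + (11−10.2)²/10.2 + (5−9)²/9 + (20−17.4)²/17.4 + (12−15)²/15
   = 1.5429 + 0.0627 + 1.7778 + 0.3885 + 0.6000
Sum = 4.372

4.372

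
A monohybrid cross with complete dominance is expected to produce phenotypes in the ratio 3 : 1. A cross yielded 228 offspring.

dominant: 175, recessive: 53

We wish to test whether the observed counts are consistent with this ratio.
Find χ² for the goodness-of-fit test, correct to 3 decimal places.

0.374

Ratio total = 4. Expected counts: 228×3/4 = 171, 228×1/4 = 57.
χ² = (175−171)²/171 + (53−57)²/57
   = 0.0936 + 0.2807
Sum = 0.374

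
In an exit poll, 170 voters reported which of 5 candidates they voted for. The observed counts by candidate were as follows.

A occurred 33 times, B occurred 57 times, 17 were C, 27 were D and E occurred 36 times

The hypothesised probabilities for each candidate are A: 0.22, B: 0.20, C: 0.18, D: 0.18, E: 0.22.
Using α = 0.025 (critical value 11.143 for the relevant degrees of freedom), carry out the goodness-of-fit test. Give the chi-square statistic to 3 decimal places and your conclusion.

22.597; reject

Expected counts E_i = n·p_i: 170×0.22 = 37.4, 170×0.20 = 34, 170×0.18 = 30.6, 170×0.18 = 30.6, 170×0.22 = 37.4.
χ² = (33−37.4)²/37.4 + (57−34)²/34 + (17−30.6)²/30.6 + (27−30.6)²/30.6 + (36−37.4)²/37.4
   = 0.5176 + 15.5588 + 6.0444 + 0.4235 + 0.0524
Sum = 22.597
df = 4. Since 22.597 > 11.143, we reject H₀.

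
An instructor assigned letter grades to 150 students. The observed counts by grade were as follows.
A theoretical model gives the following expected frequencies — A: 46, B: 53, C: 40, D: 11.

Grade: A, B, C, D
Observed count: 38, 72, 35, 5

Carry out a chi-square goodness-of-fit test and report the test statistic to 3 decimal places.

12.100

cat         O        E   (O−E)²/E
A          38       46     1.3913
B          72       53     6.8113
C          35       40     0.6250
D           5       11     3.2727
Sum = 12.100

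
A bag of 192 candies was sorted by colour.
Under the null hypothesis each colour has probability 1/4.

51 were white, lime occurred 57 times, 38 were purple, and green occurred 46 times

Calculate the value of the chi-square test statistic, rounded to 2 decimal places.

4.04

Expected count for each of the 4 categories: 192/4 = 48.
χ² = (51−48)²/48 + (57−48)²/48 + (38−48)²/48 + (46−48)²/48
   = 0.188 + 1.688 + 2.083 + 0.083
Sum = 4.04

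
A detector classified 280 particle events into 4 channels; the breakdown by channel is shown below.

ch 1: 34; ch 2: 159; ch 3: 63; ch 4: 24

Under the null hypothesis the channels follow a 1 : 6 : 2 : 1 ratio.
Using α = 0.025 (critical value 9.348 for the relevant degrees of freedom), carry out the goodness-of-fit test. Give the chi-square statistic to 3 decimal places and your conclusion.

Ratio total = 10. Expected counts: 280×1/10 = 28, 280×6/10 = 168, 280×2/10 = 56, 280×1/10 = 28.
cat         O        E   (O−E)²/E
ch 1       34       28     1.2857
ch 2      159      168     0.4821
ch 3       63       56     0.8750
ch 4       24       28     0.5714
Sum = 3.214
df = 3. Since 3.214 < 9.348, we do not reject H₀.

3.214; do not reject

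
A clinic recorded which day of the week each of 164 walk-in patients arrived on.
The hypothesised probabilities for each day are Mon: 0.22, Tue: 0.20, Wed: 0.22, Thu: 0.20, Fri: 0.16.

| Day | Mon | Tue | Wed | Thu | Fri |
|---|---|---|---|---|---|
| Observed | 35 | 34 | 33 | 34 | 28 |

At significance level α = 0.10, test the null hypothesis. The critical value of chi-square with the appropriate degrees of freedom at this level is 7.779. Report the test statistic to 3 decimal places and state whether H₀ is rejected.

Expected counts E_i = n·p_i: 164×0.22 = 36.08, 164×0.20 = 32.8, 164×0.22 = 36.08, 164×0.20 = 32.8, 164×0.16 = 26.24.
χ² = (35−36.08)²/36.08 + (34−32.8)²/32.8 + (33−36.08)²/36.08 + (34−32.8)²/32.8 + (28−26.24)²/26.24
   = 0.0323 + 0.0439 + 0.2629 + 0.0439 + 0.1180
Sum = 0.501
df = 4. Since 0.501 < 7.779, we do not reject H₀.

0.501; do not reject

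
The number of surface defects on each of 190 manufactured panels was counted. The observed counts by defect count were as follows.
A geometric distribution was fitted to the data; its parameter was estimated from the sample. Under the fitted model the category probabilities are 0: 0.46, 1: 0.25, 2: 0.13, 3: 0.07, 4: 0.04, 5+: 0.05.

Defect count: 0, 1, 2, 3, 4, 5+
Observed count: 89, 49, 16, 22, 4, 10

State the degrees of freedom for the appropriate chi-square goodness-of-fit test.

4

There are k = 6 categories and 1 parameter estimated from the data, so df = 6 − 1 − 1 = 4.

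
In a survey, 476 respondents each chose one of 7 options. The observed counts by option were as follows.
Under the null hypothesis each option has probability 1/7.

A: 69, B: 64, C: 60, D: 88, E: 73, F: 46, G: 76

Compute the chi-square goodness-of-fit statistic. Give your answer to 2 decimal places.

Expected count for each of the 7 categories: 476/7 = 68.
A: (69 − 68)²/68 = 1/68 = 0.015
B: (64 − 68)²/68 = 16/68 = 0.235
C: (60 − 68)²/68 = 64/68 = 0.941
D: (88 − 68)²/68 = 400/68 = 5.882
E: (73 − 68)²/68 = 25/68 = 0.368
F: (46 − 68)²/68 = 484/68 = 7.118
G: (76 − 68)²/68 = 64/68 = 0.941
Sum = 15.50

15.50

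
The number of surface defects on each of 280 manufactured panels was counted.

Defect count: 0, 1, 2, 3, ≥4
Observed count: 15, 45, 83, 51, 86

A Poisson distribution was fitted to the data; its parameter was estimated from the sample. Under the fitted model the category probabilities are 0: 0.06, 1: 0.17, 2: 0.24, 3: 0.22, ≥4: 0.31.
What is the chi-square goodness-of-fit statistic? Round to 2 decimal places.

Expected counts E_i = n·p_i: 280×0.06 = 16.8, 280×0.17 = 47.6, 280×0.24 = 67.2, 280×0.22 = 61.6, 280×0.31 = 86.8.
χ² = (15−16.8)²/16.8 + (45−47.6)²/47.6 + (83−67.2)²/67.2 + (51−61.6)²/61.6 + (86−86.8)²/86.8
   = 0.193 + 0.142 + 3.715 + 1.824 + 0.007
Sum = 5.88

5.88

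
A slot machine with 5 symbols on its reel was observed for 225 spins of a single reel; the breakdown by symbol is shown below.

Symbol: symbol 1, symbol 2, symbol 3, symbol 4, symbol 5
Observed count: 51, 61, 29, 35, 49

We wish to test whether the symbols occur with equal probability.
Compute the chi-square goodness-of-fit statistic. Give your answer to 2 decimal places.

14.76

Expected count for each of the 5 categories: 225/5 = 45.
symbol 1: (51 − 45)²/45 = 36/45 = 0.800
symbol 2: (61 − 45)²/45 = 256/45 = 5.689
symbol 3: (29 − 45)²/45 = 256/45 = 5.689
symbol 4: (35 − 45)²/45 = 100/45 = 2.222
symbol 5: (49 − 45)²/45 = 16/45 = 0.356
Sum = 14.76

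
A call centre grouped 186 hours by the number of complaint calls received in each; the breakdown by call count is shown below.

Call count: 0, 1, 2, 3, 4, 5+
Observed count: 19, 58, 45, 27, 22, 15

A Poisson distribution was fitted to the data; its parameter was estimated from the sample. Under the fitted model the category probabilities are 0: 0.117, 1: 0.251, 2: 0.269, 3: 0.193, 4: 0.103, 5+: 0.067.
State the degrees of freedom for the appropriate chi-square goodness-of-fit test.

There are k = 6 categories and 1 parameter estimated from the data, so df = 6 − 1 − 1 = 4.

4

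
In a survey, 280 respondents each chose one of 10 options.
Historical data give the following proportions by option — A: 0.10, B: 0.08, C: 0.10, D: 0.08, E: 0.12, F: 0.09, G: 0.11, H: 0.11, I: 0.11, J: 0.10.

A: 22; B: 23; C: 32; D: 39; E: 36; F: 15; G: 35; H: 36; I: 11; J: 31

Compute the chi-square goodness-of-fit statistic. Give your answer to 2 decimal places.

32.98

Expected counts E_i = n·p_i: 280×0.10 = 28, 280×0.08 = 22.4, 280×0.10 = 28, 280×0.08 = 22.4, 280×0.12 = 33.6, 280×0.09 = 25.2, 280×0.11 = 30.8, 280×0.11 = 30.8, 280×0.11 = 30.8, 280×0.10 = 28.
cat         O        E   (O−E)²/E
A          22       28      1.286
B          23     22.4      0.016
C          32       28      0.571
D          39     22.4     12.302
E          36     33.6      0.171
F          15     25.2      4.129
G          35     30.8      0.573
H          36     30.8      0.878
I          11     30.8     12.729
J          31       28      0.321
Sum = 32.98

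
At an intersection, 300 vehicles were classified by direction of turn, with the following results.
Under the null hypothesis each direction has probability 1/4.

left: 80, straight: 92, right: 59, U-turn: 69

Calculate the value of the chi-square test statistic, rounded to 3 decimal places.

8.080

Expected count for each of the 4 categories: 300/4 = 75.
χ² = (80−75)²/75 + (92−75)²/75 + (59−75)²/75 + (69−75)²/75
   = 0.3333 + 3.8533 + 3.4133 + 0.4800
Sum = 8.080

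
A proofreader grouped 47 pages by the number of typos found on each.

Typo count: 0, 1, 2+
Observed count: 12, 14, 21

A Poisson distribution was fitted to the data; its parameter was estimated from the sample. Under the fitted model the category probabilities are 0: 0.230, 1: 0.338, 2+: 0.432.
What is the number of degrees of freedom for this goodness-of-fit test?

There are k = 3 categories and 1 parameter estimated from the data, so df = 3 − 1 − 1 = 1.

1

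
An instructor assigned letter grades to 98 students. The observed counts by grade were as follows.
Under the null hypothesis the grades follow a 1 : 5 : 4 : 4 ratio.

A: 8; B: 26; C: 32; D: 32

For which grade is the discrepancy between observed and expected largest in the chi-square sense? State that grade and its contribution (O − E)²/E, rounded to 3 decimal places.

B, 2.314

Ratio total = 14. Expected counts: 98×1/14 = 7, 98×5/14 = 35, 98×4/14 = 28, 98×4/14 = 28.
cat         O        E   (O−E)²/E
A           8        7     0.1429
B          26       35     2.3143
C          32       28     0.5714
D          32       28     0.5714
The largest term is for B: 2.314.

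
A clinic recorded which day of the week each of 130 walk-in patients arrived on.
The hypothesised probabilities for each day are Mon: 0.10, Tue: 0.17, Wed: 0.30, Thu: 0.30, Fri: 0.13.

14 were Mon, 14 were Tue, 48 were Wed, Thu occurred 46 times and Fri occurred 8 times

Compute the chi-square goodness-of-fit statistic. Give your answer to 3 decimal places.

11.066

Expected counts E_i = n·p_i: 130×0.10 = 13, 130×0.17 = 22.1, 130×0.30 = 39, 130×0.30 = 39, 130×0.13 = 16.9.
cat         O        E   (O−E)²/E
Mon        14       13     0.0769
Tue        14     22.1     2.9688
Wed        48       39     2.0769
Thu        46       39     1.2564
Fri         8     16.9     4.6870
Sum = 11.066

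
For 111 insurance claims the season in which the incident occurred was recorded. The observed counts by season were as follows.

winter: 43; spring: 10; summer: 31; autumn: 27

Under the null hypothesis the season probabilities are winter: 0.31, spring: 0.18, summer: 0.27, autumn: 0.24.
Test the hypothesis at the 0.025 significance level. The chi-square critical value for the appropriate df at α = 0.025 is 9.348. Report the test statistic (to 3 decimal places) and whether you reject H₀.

Expected counts E_i = n·p_i: 111×0.31 = 34.41, 111×0.18 = 19.98, 111×0.27 = 29.97, 111×0.24 = 26.64.
winter: (43 − 34.41)²/34.41 = 73.7881/34.41 = 2.1444
spring: (10 − 19.98)²/19.98 = 99.6004/19.98 = 4.9850
summer: (31 − 29.97)²/29.97 = 1.0609/29.97 = 0.0354
autumn: (27 − 26.64)²/26.64 = 0.1296/26.64 = 0.0049
Sum = 7.170
df = 3. Since 7.170 < 9.348, we do not reject H₀.

7.170; do not reject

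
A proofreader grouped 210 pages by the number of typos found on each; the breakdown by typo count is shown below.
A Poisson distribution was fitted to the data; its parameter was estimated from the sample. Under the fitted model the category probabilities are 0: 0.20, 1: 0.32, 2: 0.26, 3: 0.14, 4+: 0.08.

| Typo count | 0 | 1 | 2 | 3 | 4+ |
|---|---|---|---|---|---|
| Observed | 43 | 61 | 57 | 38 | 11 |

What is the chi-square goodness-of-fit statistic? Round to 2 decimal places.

Expected counts E_i = n·p_i: 210×0.20 = 42, 210×0.32 = 67.2, 210×0.26 = 54.6, 210×0.14 = 29.4, 210×0.08 = 16.8.
0: (43 − 42)²/42 = 1/42 = 0.024
1: (61 − 67.2)²/67.2 = 38.44/67.2 = 0.572
2: (57 − 54.6)²/54.6 = 5.76/54.6 = 0.105
3: (38 − 29.4)²/29.4 = 73.96/29.4 = 2.516
4+: (11 − 16.8)²/16.8 = 33.64/16.8 = 2.002
Sum = 5.22

5.22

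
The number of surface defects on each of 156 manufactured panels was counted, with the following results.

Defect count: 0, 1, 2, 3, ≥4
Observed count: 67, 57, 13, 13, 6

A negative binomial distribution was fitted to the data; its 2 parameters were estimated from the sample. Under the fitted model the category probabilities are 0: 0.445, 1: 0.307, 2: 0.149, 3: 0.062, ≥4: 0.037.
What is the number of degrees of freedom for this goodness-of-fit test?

2

There are k = 5 categories and 2 parameters estimated from the data, so df = 5 − 1 − 2 = 2.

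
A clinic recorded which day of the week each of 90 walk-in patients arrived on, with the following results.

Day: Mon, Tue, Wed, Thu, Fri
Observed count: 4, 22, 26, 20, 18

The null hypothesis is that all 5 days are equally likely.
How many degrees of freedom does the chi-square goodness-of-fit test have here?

4

There are k = 5 categories and no parameters were estimated from the data, so df = 5 − 1 = 4.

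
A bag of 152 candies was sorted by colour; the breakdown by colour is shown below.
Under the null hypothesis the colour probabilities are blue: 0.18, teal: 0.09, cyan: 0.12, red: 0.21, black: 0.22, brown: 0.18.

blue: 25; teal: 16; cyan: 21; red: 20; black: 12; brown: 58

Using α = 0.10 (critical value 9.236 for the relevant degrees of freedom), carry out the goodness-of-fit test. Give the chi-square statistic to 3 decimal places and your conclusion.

53.525; reject

Expected counts E_i = n·p_i: 152×0.18 = 27.36, 152×0.09 = 13.68, 152×0.12 = 18.24, 152×0.21 = 31.92, 152×0.22 = 33.44, 152×0.18 = 27.36.
blue: (25 − 27.36)²/27.36 = 5.5696/27.36 = 0.2036
teal: (16 − 13.68)²/13.68 = 5.3824/13.68 = 0.3935
cyan: (21 − 18.24)²/18.24 = 7.6176/18.24 = 0.4176
red: (20 − 31.92)²/31.92 = 142.0864/31.92 = 4.4513
black: (12 − 33.44)²/33.44 = 459.6736/33.44 = 13.7462
brown: (58 − 27.36)²/27.36 = 938.8096/27.36 = 34.3132
Sum = 53.525
df = 5. Since 53.525 > 9.236, we reject H₀.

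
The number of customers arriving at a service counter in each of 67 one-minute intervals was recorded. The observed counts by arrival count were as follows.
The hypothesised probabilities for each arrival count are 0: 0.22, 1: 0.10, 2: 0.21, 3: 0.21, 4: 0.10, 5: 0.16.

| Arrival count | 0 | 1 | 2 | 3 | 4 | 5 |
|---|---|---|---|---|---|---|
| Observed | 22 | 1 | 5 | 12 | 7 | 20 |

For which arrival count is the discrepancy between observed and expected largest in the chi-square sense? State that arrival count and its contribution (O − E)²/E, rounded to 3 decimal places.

5, 8.033

Expected counts E_i = n·p_i: 67×0.22 = 14.74, 67×0.10 = 6.7, 67×0.21 = 14.07, 67×0.21 = 14.07, 67×0.10 = 6.7, 67×0.16 = 10.72.
χ² = (22−14.74)²/14.74 + (1−6.7)²/6.7 + (5−14.07)²/14.07 + (12−14.07)²/14.07 + (7−6.7)²/6.7 + (20−10.72)²/10.72
   = 3.5758 + 4.8493 + 5.8468 + 0.3045 + 0.0134 + 8.0334
The largest term is for 5: 8.033.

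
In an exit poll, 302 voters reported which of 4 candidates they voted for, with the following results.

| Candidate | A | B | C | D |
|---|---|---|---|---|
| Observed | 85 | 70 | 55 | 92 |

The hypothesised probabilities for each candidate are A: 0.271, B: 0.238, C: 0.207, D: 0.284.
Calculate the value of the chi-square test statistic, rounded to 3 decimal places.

Expected counts E_i = n·p_i: 302×0.271 = 81.842, 302×0.238 = 71.876, 302×0.207 = 62.514, 302×0.284 = 85.768.
cat         O        E   (O−E)²/E
A          85   81.842     0.1219
B          70   71.876     0.0490
C          55   62.514     0.9032
D          92   85.768     0.4528
Sum = 1.527

1.527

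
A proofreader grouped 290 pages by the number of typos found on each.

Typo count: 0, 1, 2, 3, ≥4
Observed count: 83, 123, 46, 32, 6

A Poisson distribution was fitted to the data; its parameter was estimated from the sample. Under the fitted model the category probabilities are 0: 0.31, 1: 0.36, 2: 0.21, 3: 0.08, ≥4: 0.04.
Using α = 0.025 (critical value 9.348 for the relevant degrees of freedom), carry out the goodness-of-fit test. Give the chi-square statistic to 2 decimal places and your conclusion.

13.53; reject

Expected counts E_i = n·p_i: 290×0.31 = 89.9, 290×0.36 = 104.4, 290×0.21 = 60.9, 290×0.08 = 23.2, 290×0.04 = 11.6.
cat         O        E   (O−E)²/E
0          83     89.9      0.530
1         123    104.4      3.314
2          46     60.9      3.645
3          32     23.2      3.338
≥4          6     11.6      2.703
Sum = 13.53
df = 3. Since 13.53 > 9.348, we reject H₀.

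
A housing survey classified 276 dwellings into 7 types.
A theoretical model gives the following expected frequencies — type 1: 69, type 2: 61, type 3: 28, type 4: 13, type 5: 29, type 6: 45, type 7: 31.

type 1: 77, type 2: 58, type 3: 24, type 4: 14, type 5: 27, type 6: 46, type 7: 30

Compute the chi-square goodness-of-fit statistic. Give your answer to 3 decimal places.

1.916

type 1: (77 − 69)²/69 = 64/69 = 0.9275
type 2: (58 − 61)²/61 = 9/61 = 0.1475
type 3: (24 − 28)²/28 = 16/28 = 0.5714
type 4: (14 − 13)²/13 = 1/13 = 0.0769
type 5: (27 − 29)²/29 = 4/29 = 0.1379
type 6: (46 − 45)²/45 = 1/45 = 0.0222
type 7: (30 − 31)²/31 = 1/31 = 0.0323
Sum = 1.916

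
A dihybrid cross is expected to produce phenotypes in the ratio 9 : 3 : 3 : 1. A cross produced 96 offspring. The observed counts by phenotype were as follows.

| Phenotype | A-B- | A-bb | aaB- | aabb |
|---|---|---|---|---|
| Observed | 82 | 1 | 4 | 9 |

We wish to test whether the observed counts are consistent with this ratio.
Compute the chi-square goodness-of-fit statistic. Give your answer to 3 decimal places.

42.963

Ratio total = 16. Expected counts: 96×9/16 = 54, 96×3/16 = 18, 96×3/16 = 18, 96×1/16 = 6.
cat         O        E   (O−E)²/E
A-B-       82       54    14.5185
A-bb        1       18    16.0556
aaB-        4       18    10.8889
aabb        9        6     1.5000
Sum = 42.963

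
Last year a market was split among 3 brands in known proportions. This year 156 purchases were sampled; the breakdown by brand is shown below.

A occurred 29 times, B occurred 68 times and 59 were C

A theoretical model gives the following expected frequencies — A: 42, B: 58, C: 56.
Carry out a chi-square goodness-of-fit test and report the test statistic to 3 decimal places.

A: (29 − 42)²/42 = 169/42 = 4.0238
B: (68 − 58)²/58 = 100/58 = 1.7241
C: (59 − 56)²/56 = 9/56 = 0.1607
Sum = 5.909

5.909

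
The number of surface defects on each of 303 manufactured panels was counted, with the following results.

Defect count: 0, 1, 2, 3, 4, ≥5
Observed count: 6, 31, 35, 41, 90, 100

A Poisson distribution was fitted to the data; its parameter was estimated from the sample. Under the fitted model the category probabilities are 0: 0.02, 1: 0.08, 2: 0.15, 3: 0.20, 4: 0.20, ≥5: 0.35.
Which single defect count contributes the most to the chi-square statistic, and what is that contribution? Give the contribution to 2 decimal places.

4, 14.26

Expected counts E_i = n·p_i: 303×0.02 = 6.06, 303×0.08 = 24.24, 303×0.15 = 45.45, 303×0.20 = 60.6, 303×0.20 = 60.6, 303×0.35 = 106.05.
cat         O        E   (O−E)²/E
0           6     6.06      0.001
1          31    24.24      1.885
2          35    45.45      2.403
3          41     60.6      6.339
4          90     60.6     14.263
≥5        100   106.05      0.345
The largest term is for 4: 14.26.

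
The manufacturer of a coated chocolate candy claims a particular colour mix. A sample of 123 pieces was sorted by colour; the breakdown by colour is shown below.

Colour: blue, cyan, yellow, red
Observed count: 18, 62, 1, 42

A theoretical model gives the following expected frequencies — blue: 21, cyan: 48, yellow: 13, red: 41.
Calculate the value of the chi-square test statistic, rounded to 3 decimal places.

χ² = (18−21)²/21 + (62−48)²/48 + (1−13)²/13 + (42−41)²/41
   = 0.4286 + 4.0833 + 11.0769 + 0.0244
Sum = 15.613

15.613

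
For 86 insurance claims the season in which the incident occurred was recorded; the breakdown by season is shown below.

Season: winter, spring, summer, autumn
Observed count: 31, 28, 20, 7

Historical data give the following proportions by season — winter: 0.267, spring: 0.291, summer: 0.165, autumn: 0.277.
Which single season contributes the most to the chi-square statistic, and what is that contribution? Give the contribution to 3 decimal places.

Expected counts E_i = n·p_i: 86×0.267 = 22.962, 86×0.291 = 25.026, 86×0.165 = 14.19, 86×0.277 = 23.822.
χ² = (31−22.962)²/22.962 + (28−25.026)²/25.026 + (20−14.19)²/14.19 + (7−23.822)²/23.822
   = 2.8138 + 0.3534 + 2.3789 + 11.8789
The largest term is for autumn: 11.879.

autumn, 11.879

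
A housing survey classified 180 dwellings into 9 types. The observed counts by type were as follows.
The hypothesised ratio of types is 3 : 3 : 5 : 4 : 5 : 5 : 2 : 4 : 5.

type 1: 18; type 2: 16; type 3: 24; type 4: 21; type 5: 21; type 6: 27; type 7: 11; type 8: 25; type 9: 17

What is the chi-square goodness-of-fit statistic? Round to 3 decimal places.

5.467

Ratio total = 36. Expected counts: 180×3/36 = 15, 180×3/36 = 15, 180×5/36 = 25, 180×4/36 = 20, 180×5/36 = 25, 180×5/36 = 25, 180×2/36 = 10, 180×4/36 = 20, 180×5/36 = 25.
type 1: (18 − 15)²/15 = 9/15 = 0.6000
type 2: (16 − 15)²/15 = 1/15 = 0.0667
type 3: (24 − 25)²/25 = 1/25 = 0.0400
type 4: (21 − 20)²/20 = 1/20 = 0.0500
type 5: (21 − 25)²/25 = 16/25 = 0.6400
type 6: (27 − 25)²/25 = 4/25 = 0.1600
type 7: (11 − 10)²/10 = 1/10 = 0.1000
type 8: (25 − 20)²/20 = 25/20 = 1.2500
type 9: (17 − 25)²/25 = 64/25 = 2.5600
Sum = 5.467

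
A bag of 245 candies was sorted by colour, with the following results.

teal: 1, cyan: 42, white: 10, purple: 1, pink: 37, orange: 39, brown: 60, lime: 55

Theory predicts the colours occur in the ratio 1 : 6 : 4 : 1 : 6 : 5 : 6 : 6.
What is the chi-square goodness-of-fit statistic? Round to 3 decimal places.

34.648

Ratio total = 35. Expected counts: 245×1/35 = 7, 245×6/35 = 42, 245×4/35 = 28, 245×1/35 = 7, 245×6/35 = 42, 245×5/35 = 35, 245×6/35 = 42, 245×6/35 = 42.
teal: (1 − 7)²/7 = 36/7 = 5.1429
cyan: (42 − 42)²/42 = 0/42 = 0.0000
white: (10 − 28)²/28 = 324/28 = 11.5714
purple: (1 − 7)²/7 = 36/7 = 5.1429
pink: (37 − 42)²/42 = 25/42 = 0.5952
orange: (39 − 35)²/35 = 16/35 = 0.4571
brown: (60 − 42)²/42 = 324/42 = 7.7143
lime: (55 − 42)²/42 = 169/42 = 4.0238
Sum = 34.648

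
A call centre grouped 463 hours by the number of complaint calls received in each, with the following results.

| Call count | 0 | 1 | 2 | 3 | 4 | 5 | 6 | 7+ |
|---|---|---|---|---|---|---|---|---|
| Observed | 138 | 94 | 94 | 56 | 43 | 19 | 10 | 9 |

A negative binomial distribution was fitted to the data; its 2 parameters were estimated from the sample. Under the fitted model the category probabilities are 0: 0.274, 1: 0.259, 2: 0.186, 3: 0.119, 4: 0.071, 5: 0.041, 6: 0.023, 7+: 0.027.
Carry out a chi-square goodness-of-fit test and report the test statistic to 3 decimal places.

Expected counts E_i = n·p_i: 463×0.274 = 126.862, 463×0.259 = 119.917, 463×0.186 = 86.118, 463×0.119 = 55.097, 463×0.071 = 32.873, 463×0.041 = 18.983, 463×0.023 = 10.649, 463×0.027 = 12.501.
χ² = (138−126.862)²/126.862 + (94−119.917)²/119.917 + (94−86.118)²/86.118 + (56−55.097)²/55.097 + (43−32.873)²/32.873 + (19−18.983)²/18.983 + (10−10.649)²/10.649 + (9−12.501)²/12.501
   = 0.9779 + 5.6013 + 0.7214 + 0.0148 + 3.1198 + 0.0000 + 0.0396 + 0.9805
Sum = 11.455

11.455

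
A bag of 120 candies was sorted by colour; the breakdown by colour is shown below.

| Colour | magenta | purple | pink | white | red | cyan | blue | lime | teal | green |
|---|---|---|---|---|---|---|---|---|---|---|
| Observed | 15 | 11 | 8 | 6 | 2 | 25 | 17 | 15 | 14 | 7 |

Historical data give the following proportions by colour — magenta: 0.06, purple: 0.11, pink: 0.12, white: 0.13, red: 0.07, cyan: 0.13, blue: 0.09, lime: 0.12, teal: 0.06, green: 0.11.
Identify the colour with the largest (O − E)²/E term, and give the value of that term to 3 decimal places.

Expected counts E_i = n·p_i: 120×0.06 = 7.2, 120×0.11 = 13.2, 120×0.12 = 14.4, 120×0.13 = 15.6, 120×0.07 = 8.4, 120×0.13 = 15.6, 120×0.09 = 10.8, 120×0.12 = 14.4, 120×0.06 = 7.2, 120×0.11 = 13.2.
cat          O        E   (O−E)²/E
magenta     15      7.2     8.4500
purple      11     13.2     0.3667
pink         8     14.4     2.8444
white        6     15.6     5.9077
red          2      8.4     4.8762
cyan        25     15.6     5.6641
blue        17     10.8     3.5593
lime        15     14.4     0.0250
teal        14      7.2     6.4222
green        7     13.2     2.9121
The largest term is for magenta: 8.450.

magenta, 8.450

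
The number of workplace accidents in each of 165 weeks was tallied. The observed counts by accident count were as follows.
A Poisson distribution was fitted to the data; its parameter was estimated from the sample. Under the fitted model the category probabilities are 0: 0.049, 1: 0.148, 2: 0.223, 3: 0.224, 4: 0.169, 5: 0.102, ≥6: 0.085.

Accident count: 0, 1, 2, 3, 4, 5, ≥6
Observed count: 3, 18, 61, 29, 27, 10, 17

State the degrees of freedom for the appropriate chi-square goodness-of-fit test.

5

There are k = 7 categories and 1 parameter estimated from the data, so df = 7 − 1 − 1 = 5.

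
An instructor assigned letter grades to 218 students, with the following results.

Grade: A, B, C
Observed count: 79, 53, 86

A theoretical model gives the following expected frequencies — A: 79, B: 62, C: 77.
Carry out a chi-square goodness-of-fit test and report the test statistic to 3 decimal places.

cat         O        E   (O−E)²/E
A          79       79     0.0000
B          53       62     1.3065
C          86       77     1.0519
Sum = 2.358

2.358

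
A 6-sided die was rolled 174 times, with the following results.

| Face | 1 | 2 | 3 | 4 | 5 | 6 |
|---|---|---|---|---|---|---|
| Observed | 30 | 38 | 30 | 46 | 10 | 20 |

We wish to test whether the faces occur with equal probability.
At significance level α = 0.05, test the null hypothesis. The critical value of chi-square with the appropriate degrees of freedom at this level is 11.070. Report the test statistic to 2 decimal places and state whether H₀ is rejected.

28.07; reject

Expected count for each of the 6 categories: 174/6 = 29.
cat         O        E   (O−E)²/E
1          30       29      0.034
2          38       29      2.793
3          30       29      0.034
4          46       29      9.966
5          10       29     12.448
6          20       29      2.793
Sum = 28.07
df = 5. Since 28.07 > 11.070, we reject H₀.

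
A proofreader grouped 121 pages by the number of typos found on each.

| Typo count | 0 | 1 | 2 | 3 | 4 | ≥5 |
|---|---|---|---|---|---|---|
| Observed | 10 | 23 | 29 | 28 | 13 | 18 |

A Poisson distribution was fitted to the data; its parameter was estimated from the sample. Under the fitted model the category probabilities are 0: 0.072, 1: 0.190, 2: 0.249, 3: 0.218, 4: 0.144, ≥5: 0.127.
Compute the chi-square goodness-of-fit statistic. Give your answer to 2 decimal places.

Expected counts E_i = n·p_i: 121×0.072 = 8.712, 121×0.190 = 22.99, 121×0.249 = 30.129, 121×0.218 = 26.378, 121×0.144 = 17.424, 121×0.127 = 15.367.
cat         O        E   (O−E)²/E
0          10    8.712      0.190
1          23    22.99      0.000
2          29   30.129      0.042
3          28   26.378      0.100
4          13   17.424      1.123
≥5         18   15.367      0.451
Sum = 1.91

1.91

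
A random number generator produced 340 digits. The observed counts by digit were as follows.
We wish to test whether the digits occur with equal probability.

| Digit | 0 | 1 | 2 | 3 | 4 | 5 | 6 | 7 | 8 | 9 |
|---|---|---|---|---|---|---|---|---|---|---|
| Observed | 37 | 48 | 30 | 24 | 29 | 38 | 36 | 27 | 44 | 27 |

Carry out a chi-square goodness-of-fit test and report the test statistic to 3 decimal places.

Expected count for each of the 10 categories: 340/10 = 34.
cat         O        E   (O−E)²/E
0          37       34     0.2647
1          48       34     5.7647
2          30       34     0.4706
3          24       34     2.9412
4          29       34     0.7353
5          38       34     0.4706
6          36       34     0.1176
7          27       34     1.4412
8          44       34     2.9412
9          27       34     1.4412
Sum = 16.588

16.588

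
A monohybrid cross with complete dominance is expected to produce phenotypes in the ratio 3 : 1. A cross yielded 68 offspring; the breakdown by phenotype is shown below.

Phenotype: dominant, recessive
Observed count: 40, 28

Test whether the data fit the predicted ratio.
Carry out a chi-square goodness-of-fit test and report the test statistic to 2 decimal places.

9.49

Ratio total = 4. Expected counts: 68×3/4 = 51, 68×1/4 = 17.
cat            O        E   (O−E)²/E
dominant      40       51      2.373
recessive     28       17      7.118
Sum = 9.49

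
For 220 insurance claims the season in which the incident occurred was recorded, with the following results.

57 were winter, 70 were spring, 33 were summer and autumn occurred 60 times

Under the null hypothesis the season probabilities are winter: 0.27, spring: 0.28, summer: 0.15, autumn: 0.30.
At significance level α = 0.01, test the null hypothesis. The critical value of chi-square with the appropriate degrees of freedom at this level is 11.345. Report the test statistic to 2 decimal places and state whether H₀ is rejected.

1.79; do not reject

Expected counts E_i = n·p_i: 220×0.27 = 59.4, 220×0.28 = 61.6, 220×0.15 = 33, 220×0.30 = 66.
winter: (57 − 59.4)²/59.4 = 5.76/59.4 = 0.097
spring: (70 − 61.6)²/61.6 = 70.56/61.6 = 1.145
summer: (33 − 33)²/33 = 0/33 = 0.000
autumn: (60 − 66)²/66 = 36/66 = 0.545
Sum = 1.79
df = 3. Since 1.79 < 11.345, we do not reject H₀.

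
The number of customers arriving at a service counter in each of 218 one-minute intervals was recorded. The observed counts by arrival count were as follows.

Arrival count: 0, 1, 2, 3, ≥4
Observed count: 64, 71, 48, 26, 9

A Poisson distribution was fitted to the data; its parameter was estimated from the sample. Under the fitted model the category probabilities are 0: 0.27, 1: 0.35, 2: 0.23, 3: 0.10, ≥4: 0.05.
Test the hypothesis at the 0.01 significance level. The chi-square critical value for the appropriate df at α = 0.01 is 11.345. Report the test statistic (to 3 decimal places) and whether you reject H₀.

Expected counts E_i = n·p_i: 218×0.27 = 58.86, 218×0.35 = 76.3, 218×0.23 = 50.14, 218×0.10 = 21.8, 218×0.05 = 10.9.
cat         O        E   (O−E)²/E
0          64    58.86     0.4489
1          71     76.3     0.3682
2          48    50.14     0.0913
3          26     21.8     0.8092
≥4          9     10.9     0.3312
Sum = 2.049
df = 3. Since 2.049 < 11.345, we do not reject H₀.

2.049; do not reject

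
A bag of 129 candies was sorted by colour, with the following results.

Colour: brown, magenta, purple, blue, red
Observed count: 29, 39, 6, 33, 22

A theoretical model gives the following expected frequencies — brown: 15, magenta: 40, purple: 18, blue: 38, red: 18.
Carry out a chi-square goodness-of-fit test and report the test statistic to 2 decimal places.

brown: (29 − 15)²/15 = 196/15 = 13.067
magenta: (39 − 40)²/40 = 1/40 = 0.025
purple: (6 − 18)²/18 = 144/18 = 8.000
blue: (33 − 38)²/38 = 25/38 = 0.658
red: (22 − 18)²/18 = 16/18 = 0.889
Sum = 22.64

22.64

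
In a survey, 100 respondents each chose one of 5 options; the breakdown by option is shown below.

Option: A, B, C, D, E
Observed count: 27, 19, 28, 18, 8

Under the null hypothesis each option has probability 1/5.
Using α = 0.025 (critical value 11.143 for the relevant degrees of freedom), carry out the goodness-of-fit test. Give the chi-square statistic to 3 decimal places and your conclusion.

Under H₀ each category has probability 1/5, so each expected count is 100/5 = 20.
A: (27 − 20)²/20 = 49/20 = 2.4500
B: (19 − 20)²/20 = 1/20 = 0.0500
C: (28 − 20)²/20 = 64/20 = 3.2000
D: (18 − 20)²/20 = 4/20 = 0.2000
E: (8 − 20)²/20 = 144/20 = 7.2000
Sum = 13.100
df = 4. Since 13.100 > 11.143, we reject H₀.

13.100; reject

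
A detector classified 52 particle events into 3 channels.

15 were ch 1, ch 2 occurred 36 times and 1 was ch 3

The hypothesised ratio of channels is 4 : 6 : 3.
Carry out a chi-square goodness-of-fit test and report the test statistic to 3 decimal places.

16.146

Ratio total = 13. Expected counts: 52×4/13 = 16, 52×6/13 = 24, 52×3/13 = 12.
ch 1: (15 − 16)²/16 = 1/16 = 0.0625
ch 2: (36 − 24)²/24 = 144/24 = 6.0000
ch 3: (1 − 12)²/12 = 121/12 = 10.0833
Sum = 16.146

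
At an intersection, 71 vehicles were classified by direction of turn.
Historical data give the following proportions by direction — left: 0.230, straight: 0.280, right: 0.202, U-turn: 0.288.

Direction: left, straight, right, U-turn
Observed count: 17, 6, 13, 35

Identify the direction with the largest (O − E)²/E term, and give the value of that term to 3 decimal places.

Expected counts E_i = n·p_i: 71×0.230 = 16.33, 71×0.280 = 19.88, 71×0.202 = 14.342, 71×0.288 = 20.448.
χ² = (17−16.33)²/16.33 + (6−19.88)²/19.88 + (13−14.342)²/14.342 + (35−20.448)²/20.448
   = 0.0275 + 9.6909 + 0.1256 + 10.3561
The largest term is for U-turn: 10.356.

U-turn, 10.356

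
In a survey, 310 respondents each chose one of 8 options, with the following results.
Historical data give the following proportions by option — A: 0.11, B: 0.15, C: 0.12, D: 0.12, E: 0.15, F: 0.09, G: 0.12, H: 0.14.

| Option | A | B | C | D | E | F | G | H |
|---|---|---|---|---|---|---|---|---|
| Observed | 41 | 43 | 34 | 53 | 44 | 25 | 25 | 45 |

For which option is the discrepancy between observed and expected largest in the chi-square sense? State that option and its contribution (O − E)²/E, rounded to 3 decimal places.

D, 6.711

Expected counts E_i = n·p_i: 310×0.11 = 34.1, 310×0.15 = 46.5, 310×0.12 = 37.2, 310×0.12 = 37.2, 310×0.15 = 46.5, 310×0.09 = 27.9, 310×0.12 = 37.2, 310×0.14 = 43.4.
cat         O        E   (O−E)²/E
A          41     34.1     1.3962
B          43     46.5     0.2634
C          34     37.2     0.2753
D          53     37.2     6.7108
E          44     46.5     0.1344
F          25     27.9     0.3014
G          25     37.2     4.0011
H          45     43.4     0.0590
The largest term is for D: 6.711.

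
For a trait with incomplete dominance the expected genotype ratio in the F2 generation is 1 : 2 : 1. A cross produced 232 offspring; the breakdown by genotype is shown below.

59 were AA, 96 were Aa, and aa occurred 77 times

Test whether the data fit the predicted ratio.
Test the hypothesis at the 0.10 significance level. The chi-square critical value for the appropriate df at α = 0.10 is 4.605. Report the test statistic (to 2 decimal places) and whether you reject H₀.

9.69; reject

Ratio total = 4. Expected counts: 232×1/4 = 58, 232×2/4 = 116, 232×1/4 = 58.
cat         O        E   (O−E)²/E
AA         59       58      0.017
Aa         96      116      3.448
aa         77       58      6.224
Sum = 9.69
df = 2. Since 9.69 > 4.605, we reject H₀.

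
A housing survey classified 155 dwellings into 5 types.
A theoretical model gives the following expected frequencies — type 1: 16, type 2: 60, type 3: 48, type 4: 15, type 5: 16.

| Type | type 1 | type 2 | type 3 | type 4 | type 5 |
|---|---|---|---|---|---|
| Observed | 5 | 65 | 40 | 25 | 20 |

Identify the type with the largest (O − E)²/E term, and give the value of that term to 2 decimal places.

χ² = (5−16)²/16 + (65−60)²/60 + (40−48)²/48 + (25−15)²/15 + (20−16)²/16
   = 7.563 + 0.417 + 1.333 + 6.667 + 1.000
The largest term is for type 1: 7.56.

type 1, 7.56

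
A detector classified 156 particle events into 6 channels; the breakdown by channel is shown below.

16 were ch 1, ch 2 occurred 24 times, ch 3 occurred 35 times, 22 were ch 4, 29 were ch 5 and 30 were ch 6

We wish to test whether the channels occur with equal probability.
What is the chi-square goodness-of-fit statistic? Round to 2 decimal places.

Under H₀ each category has probability 1/6, so each expected count is 156/6 = 26.
ch 1: (16 − 26)²/26 = 100/26 = 3.846
ch 2: (24 − 26)²/26 = 4/26 = 0.154
ch 3: (35 − 26)²/26 = 81/26 = 3.115
ch 4: (22 − 26)²/26 = 16/26 = 0.615
ch 5: (29 − 26)²/26 = 9/26 = 0.346
ch 6: (30 − 26)²/26 = 16/26 = 0.615
Sum = 8.69

8.69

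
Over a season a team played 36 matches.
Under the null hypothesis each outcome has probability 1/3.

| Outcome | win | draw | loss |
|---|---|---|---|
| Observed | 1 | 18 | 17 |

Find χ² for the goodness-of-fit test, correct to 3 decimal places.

15.167

Under H₀ each category has probability 1/3, so each expected count is 36/3 = 12.
χ² = (1−12)²/12 + (18−12)²/12 + (17−12)²/12
   = 10.0833 + 3.0000 + 2.0833
Sum = 15.167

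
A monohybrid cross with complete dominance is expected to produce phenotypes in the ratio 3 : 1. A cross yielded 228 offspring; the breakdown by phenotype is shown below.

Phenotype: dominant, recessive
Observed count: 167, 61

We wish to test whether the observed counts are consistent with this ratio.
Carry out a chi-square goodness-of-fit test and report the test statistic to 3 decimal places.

0.374

Ratio total = 4. Expected counts: 228×3/4 = 171, 228×1/4 = 57.
cat            O        E   (O−E)²/E
dominant     167      171     0.0936
recessive     61       57     0.2807
Sum = 0.374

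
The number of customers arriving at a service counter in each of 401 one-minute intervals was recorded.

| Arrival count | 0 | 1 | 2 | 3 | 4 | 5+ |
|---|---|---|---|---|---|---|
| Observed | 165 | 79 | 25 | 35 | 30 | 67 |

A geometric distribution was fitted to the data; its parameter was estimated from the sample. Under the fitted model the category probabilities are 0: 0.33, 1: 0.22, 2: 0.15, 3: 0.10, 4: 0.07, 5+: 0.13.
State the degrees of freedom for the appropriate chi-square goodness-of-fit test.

There are k = 6 categories and 1 parameter estimated from the data, so df = 6 − 1 − 1 = 4.

4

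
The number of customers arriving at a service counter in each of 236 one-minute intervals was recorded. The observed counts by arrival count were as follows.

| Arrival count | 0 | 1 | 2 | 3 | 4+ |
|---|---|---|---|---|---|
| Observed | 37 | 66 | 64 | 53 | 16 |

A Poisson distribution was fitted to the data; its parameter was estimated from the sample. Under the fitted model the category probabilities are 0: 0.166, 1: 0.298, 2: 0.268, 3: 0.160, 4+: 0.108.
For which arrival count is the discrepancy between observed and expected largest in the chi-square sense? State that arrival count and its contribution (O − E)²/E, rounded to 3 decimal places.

3, 6.151

Expected counts E_i = n·p_i: 236×0.166 = 39.176, 236×0.298 = 70.328, 236×0.268 = 63.248, 236×0.160 = 37.76, 236×0.108 = 25.488.
0: (37 − 39.176)²/39.176 = 4.734976/39.176 = 0.1209
1: (66 − 70.328)²/70.328 = 18.731584/70.328 = 0.2663
2: (64 − 63.248)²/63.248 = 0.565504/63.248 = 0.0089
3: (53 − 37.76)²/37.76 = 232.2576/37.76 = 6.1509
4+: (16 − 25.488)²/25.488 = 90.022144/25.488 = 3.5319
The largest term is for 3: 6.151.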